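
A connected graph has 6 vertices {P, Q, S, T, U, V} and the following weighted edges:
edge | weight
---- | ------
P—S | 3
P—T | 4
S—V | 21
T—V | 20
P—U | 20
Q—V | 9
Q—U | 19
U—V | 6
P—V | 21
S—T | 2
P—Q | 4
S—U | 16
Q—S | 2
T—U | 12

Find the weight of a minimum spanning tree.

22

Prim, starting at P.
Step 1: frontier [P—S 3, P—Q 4, P—T 4, P—U 20, P—V 21] → take P—S (3); add S.
Step 2: frontier [P—Q 4, P—T 4, P—U 20, P—V 21, Q—S 2, S—T 2, S—U 16, S—V 21] → take Q—S (2); add Q.
Step 3: frontier [P—T 4, P—U 20, P—V 21, Q—V 9, Q—U 19, S—T 2, S—U 16, S—V 21] → take S—T (2); add T.
Step 4: frontier [P—U 20, P—V 21, Q—V 9, Q—U 19, S—U 16, S—V 21, T—U 12, T—V 20] → take Q—V (9); add V.
Step 5: frontier [P—U 20, Q—U 19, S—U 16, T—U 12, U—V 6] → take U—V (6); add U.
MST edges: P—S, Q—S, S—T, Q—V, U—V; total weight 3+2+2+9+6 = 22.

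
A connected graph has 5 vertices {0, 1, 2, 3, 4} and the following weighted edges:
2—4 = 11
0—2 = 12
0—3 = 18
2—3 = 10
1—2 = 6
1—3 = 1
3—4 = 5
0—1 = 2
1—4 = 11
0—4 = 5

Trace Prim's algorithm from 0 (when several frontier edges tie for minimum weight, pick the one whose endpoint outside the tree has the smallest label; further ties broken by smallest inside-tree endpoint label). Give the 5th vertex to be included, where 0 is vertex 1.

2

Grow the tree from 0 using Prim:
Step 1: frontier [0—1 2, 0—4 5, 0—2 12, 0—3 18] → take 0—1 (2); add 1.
Step 2: frontier [0—4 5, 0—2 12, 0—3 18, 1—3 1, 1—2 6, 1—4 11] → take 1—3 (1); add 3.
Step 3: frontier [0—4 5, 0—2 12, 1—2 6, 1—4 11, 3—4 5, 2—3 10] → take 0—4 (5); add 4.
Step 4: frontier [0—2 12, 1—2 6, 2—3 10, 2—4 11] → take 1—2 (6); add 2.
Vertex order: 0, 1, 3, 4, 2. The 5th vertex is 2.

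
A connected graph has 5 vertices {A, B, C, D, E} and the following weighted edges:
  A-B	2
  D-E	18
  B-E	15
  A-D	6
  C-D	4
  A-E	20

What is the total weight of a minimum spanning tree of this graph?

27

Kruskal: consider edges lightest-first.
A-B (2): add — endpoints in different components.
C-D (4): add — endpoints in different components.
A-D (6): add — endpoints in different components.
B-E (15): add — endpoints in different components.
MST edges: A-B, C-D, A-D, B-E; total weight 2+4+6+15 = 27.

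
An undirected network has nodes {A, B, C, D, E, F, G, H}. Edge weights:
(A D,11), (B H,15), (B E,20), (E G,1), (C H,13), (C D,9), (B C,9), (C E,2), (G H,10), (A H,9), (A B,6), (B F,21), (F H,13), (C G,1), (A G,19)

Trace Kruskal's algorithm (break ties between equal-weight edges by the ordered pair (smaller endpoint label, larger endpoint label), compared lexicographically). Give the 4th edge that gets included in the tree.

A-H

Sort edges by weight, then run Kruskal:
C G (1): add — endpoints in different components.
E G (1): add — endpoints in different components.
C E (2): skip — C and E already connected.
A B (6): add — endpoints in different components.
A H (9): add — endpoints in different components.
B C (9): add — endpoints in different components.
C D (9): add — endpoints in different components.
G H (10): skip — G and H already connected.
A D (11): skip — A and D already connected.
C H (13): skip — C and H already connected.
F H (13): add — endpoints in different components.
The 4th edge added is A H.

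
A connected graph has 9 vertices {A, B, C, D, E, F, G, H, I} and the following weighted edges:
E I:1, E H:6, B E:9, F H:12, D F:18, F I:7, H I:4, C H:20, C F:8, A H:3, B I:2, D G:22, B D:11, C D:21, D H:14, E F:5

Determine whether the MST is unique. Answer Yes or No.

Yes

Kruskal's algorithm — process edges by increasing weight (ties by edge label):
E I (1): add — endpoints in different components.
B I (2): add — endpoints in different components.
A H (3): add — endpoints in different components.
H I (4): add — endpoints in different components.
E F (5): add — endpoints in different components.
E H (6): skip — E and H already connected.
F I (7): skip — F and I already connected.
C F (8): add — endpoints in different components.
B E (9): skip — B and E already connected.
B D (11): add — endpoints in different components.
F H (12): skip — F and H already connected.
D H (14): skip — D and H already connected.
D F (18): skip — D and F already connected.
C H (20): skip — C and H already connected.
C D (21): skip — C and D already connected.
D G (22): add — endpoints in different components.
Every non-tree edge has weight strictly greater than the heaviest edge on the tree path between its endpoints, so the MST is unique.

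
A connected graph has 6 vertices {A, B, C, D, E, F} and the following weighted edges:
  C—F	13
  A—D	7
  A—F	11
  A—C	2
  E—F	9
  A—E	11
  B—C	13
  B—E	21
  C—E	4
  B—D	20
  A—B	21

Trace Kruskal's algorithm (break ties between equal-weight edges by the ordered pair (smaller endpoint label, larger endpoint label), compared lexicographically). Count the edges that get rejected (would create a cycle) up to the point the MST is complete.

2

Kruskal's algorithm — process edges by increasing weight (ties by edge label):
A—C (2): add — endpoints in different components.
C—E (4): add — endpoints in different components.
A—D (7): add — endpoints in different components.
E—F (9): add — endpoints in different components.
A—E (11): skip — A and E already connected.
A—F (11): skip — A and F already connected.
B—C (13): add — endpoints in different components.
Edges rejected before the tree was complete: 2.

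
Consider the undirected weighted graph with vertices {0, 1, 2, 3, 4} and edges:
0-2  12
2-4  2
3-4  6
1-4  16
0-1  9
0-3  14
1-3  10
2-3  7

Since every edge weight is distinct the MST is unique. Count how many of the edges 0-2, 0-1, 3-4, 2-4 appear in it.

3

Sort edges by weight, then run Kruskal:
2-4 (2): add — endpoints in different components.
3-4 (6): add — endpoints in different components.
2-3 (7): skip — 2 and 3 already connected.
0-1 (9): add — endpoints in different components.
1-3 (10): add — endpoints in different components.
MST edge set: {2-4, 3-4, 0-1, 1-3}.
Of the listed edges, {0-1, 3-4, 2-4} are in the MST → 3.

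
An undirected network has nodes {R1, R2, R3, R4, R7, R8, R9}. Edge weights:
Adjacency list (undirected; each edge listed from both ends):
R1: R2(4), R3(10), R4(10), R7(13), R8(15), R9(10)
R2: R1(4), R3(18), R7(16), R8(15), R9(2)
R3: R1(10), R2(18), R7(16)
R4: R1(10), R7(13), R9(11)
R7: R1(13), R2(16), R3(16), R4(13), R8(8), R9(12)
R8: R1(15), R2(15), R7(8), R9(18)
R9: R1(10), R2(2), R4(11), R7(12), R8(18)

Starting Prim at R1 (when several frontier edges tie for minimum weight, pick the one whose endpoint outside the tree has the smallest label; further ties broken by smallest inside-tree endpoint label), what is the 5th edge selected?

Prim, starting at R1.
Step 1: cheapest edge leaving the tree is R1 R2 (4); add R2.
Step 2: cheapest edge leaving the tree is R2 R9 (2); add R9.
Step 3: cheapest edge leaving the tree is R1 R3 (10); add R3.
Step 4: cheapest edge leaving the tree is R1 R4 (10); add R4.
Step 5: cheapest edge leaving the tree is R7 R9 (12); add R7.
Step 6: cheapest edge leaving the tree is R7 R8 (8); add R8.
The 5th edge added is R7 R9.

R7-R9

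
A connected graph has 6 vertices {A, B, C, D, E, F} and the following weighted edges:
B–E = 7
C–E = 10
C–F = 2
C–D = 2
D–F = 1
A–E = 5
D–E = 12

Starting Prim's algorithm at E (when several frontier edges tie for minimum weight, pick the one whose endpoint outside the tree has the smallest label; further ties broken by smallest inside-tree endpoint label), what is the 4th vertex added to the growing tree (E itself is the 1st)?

Prim's algorithm from E:
Step 1: frontier [A–E 5, B–E 7, C–E 10, D–E 12] → take A–E (5); add A.
Step 2: frontier [B–E 7, C–E 10, D–E 12] → take B–E (7); add B.
Step 3: frontier [C–E 10, D–E 12] → take C–E (10); add C.
Step 4: frontier [C–D 2, C–F 2, D–E 12] → take C–D (2); add D.
Step 5: frontier [C–F 2, D–F 1] → take D–F (1); add F.
Vertex order: E, A, B, C, D, F. The 4th vertex is C.

C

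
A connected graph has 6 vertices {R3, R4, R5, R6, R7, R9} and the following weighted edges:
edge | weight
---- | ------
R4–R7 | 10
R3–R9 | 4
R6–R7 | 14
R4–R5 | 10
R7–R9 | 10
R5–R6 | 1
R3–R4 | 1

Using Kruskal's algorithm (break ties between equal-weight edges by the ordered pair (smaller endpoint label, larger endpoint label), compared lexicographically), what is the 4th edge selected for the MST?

R4-R5

Kruskal's algorithm — process edges by increasing weight (ties by edge label):
R3–R4 (1): add — endpoints in different components.
R5–R6 (1): add — endpoints in different components.
R3–R9 (4): add — endpoints in different components.
R4–R5 (10): add — endpoints in different components.
R4–R7 (10): add — endpoints in different components.
The 4th edge added is R4–R5.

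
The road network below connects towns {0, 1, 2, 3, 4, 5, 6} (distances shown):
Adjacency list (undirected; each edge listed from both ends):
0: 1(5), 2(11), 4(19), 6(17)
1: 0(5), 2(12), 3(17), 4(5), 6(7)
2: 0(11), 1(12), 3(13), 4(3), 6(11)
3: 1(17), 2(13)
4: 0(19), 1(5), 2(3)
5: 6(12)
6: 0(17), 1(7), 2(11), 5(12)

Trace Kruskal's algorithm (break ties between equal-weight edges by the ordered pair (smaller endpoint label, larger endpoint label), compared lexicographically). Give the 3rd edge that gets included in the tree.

1-4

Sort edges by weight, then run Kruskal:
2—4 (3): add — endpoints in different components.
0—1 (5): add — endpoints in different components.
1—4 (5): add — endpoints in different components.
1—6 (7): add — endpoints in different components.
0—2 (11): skip — 0 and 2 already connected.
2—6 (11): skip — 2 and 6 already connected.
1—2 (12): skip — 1 and 2 already connected.
5—6 (12): add — endpoints in different components.
2—3 (13): add — endpoints in different components.
The 3rd edge added is 1—4.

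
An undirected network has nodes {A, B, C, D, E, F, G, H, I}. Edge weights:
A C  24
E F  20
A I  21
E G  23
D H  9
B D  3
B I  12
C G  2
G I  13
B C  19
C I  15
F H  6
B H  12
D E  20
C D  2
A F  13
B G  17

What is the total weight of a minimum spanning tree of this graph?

Prim, starting at D.
Step 1: cheapest edge leaving the tree is C D (2); add C.
Step 2: cheapest edge leaving the tree is C G (2); add G.
Step 3: cheapest edge leaving the tree is B D (3); add B.
Step 4: cheapest edge leaving the tree is D H (9); add H.
Step 5: cheapest edge leaving the tree is F H (6); add F.
Step 6: cheapest edge leaving the tree is B I (12); add I.
Step 7: cheapest edge leaving the tree is A F (13); add A.
Step 8: cheapest edge leaving the tree is D E (20); add E.
MST edges: C D, C G, B D, D H, F H, B I, A F, D E; total weight 2+2+3+9+6+12+13+20 = 67.

67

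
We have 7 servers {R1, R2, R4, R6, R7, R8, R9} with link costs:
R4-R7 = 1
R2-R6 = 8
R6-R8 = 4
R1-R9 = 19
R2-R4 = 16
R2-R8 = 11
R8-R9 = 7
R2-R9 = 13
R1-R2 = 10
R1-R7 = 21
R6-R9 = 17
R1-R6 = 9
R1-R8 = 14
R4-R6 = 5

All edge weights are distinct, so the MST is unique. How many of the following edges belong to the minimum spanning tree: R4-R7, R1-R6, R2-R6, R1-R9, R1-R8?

3

Kruskal: consider edges lightest-first.
R4-R7 (1): add. Components now {R4,R7} {R6} {R1} {R8} {R9} {R2}
R6-R8 (4): add. Components now {R4,R7} {R6,R8} {R1} {R9} {R2}
R4-R6 (5): add. Components now {R4,R6,R7,R8} {R1} {R9} {R2}
R8-R9 (7): add. Components now {R4,R6,R7,R8,R9} {R1} {R2}
R2-R6 (8): add. Components now {R2,R4,R6,R7,R8,R9} {R1}
R1-R6 (9): add. Components now {R1,R2,R4,R6,R7,R8,R9}
MST edge set: {R4-R7, R6-R8, R4-R6, R8-R9, R2-R6, R1-R6}.
Of the listed edges, {R4-R7, R1-R6, R2-R6} are in the MST → 3.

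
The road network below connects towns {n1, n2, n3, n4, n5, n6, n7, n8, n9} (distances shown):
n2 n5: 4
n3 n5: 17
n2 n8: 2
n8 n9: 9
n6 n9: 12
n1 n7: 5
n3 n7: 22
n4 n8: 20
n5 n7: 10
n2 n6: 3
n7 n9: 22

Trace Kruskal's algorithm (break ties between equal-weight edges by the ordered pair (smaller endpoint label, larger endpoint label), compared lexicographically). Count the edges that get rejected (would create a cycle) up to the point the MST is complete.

1

Kruskal's algorithm — process edges by increasing weight (ties by edge label):
n2 n8 (2): add — endpoints in different components.
n2 n6 (3): add — endpoints in different components.
n2 n5 (4): add — endpoints in different components.
n1 n7 (5): add — endpoints in different components.
n8 n9 (9): add — endpoints in different components.
n5 n7 (10): add — endpoints in different components.
n6 n9 (12): skip — n9 and n6 already connected.
n3 n5 (17): add — endpoints in different components.
n4 n8 (20): add — endpoints in different components.
Edges rejected before the tree was complete: 1.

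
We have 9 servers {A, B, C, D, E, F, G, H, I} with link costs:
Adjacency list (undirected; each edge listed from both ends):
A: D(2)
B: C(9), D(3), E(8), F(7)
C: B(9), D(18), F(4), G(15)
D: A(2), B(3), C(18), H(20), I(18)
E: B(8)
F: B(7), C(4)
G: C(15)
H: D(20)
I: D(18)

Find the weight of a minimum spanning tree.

77

Sort edges by weight, then run Kruskal:
A–D (2): add — endpoints in different components.
B–D (3): add — endpoints in different components.
C–F (4): add — endpoints in different components.
B–F (7): add — endpoints in different components.
B–E (8): add — endpoints in different components.
B–C (9): skip — B and C already connected.
C–G (15): add — endpoints in different components.
C–D (18): skip — C and D already connected.
D–I (18): add — endpoints in different components.
D–H (20): add — endpoints in different components.
MST edges: A–D, B–D, C–F, B–F, B–E, C–G, D–I, D–H; total weight 2+3+4+7+8+15+18+20 = 77.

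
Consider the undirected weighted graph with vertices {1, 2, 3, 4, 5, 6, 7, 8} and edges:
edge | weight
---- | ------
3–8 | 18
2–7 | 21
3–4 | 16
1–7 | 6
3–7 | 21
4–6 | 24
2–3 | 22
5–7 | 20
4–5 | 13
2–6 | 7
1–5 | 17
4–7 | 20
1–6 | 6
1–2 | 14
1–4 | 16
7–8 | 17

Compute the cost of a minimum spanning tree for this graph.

81

Prim's algorithm from 3:
Step 1: cheapest edge leaving the tree is 3–4 (16); add 4.
Step 2: cheapest edge leaving the tree is 4–5 (13); add 5.
Step 3: cheapest edge leaving the tree is 1–4 (16); add 1.
Step 4: cheapest edge leaving the tree is 1–6 (6); add 6.
Step 5: cheapest edge leaving the tree is 1–7 (6); add 7.
Step 6: cheapest edge leaving the tree is 2–6 (7); add 2.
Step 7: cheapest edge leaving the tree is 7–8 (17); add 8.
MST edges: 3–4, 4–5, 1–4, 1–6, 1–7, 2–6, 7–8; total weight 16+13+16+6+6+7+17 = 81.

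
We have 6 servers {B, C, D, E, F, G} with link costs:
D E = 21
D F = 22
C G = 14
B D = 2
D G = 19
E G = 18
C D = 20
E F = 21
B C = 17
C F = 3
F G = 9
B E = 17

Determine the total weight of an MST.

48

Prim, starting at F.
Step 1: frontier [C F 3, F G 9, E F 21, D F 22] → take C F (3); add C.
Step 2: frontier [C G 14, B C 17, C D 20, F G 9, E F 21, D F 22] → take F G (9); add G.
Step 3: frontier [B C 17, C D 20, E F 21, D F 22, E G 18, D G 19] → take B C (17); add B.
Step 4: frontier [B D 2, B E 17, C D 20, E F 21, D F 22, E G 18, D G 19] → take B D (2); add D.
Step 5: frontier [B E 17, D E 21, E F 21, E G 18] → take B E (17); add E.
MST edges: C F, F G, B C, B D, B E; total weight 3+9+17+2+17 = 48.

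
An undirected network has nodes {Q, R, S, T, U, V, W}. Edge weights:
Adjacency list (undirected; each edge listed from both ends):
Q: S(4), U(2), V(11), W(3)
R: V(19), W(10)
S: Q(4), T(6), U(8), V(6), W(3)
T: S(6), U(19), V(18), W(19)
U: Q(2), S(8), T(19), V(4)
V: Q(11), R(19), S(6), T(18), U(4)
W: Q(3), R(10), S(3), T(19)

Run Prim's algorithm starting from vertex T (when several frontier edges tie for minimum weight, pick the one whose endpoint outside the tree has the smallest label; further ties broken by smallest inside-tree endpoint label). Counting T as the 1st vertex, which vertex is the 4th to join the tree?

Prim, starting at T.
Step 1: cheapest edge leaving the tree is S—T (6); add S.
Step 2: cheapest edge leaving the tree is S—W (3); add W.
Step 3: cheapest edge leaving the tree is Q—W (3); add Q.
Step 4: cheapest edge leaving the tree is Q—U (2); add U.
Step 5: cheapest edge leaving the tree is U—V (4); add V.
Step 6: cheapest edge leaving the tree is R—W (10); add R.
Vertex order: T, S, W, Q, U, V, R. The 4th vertex is Q.

Q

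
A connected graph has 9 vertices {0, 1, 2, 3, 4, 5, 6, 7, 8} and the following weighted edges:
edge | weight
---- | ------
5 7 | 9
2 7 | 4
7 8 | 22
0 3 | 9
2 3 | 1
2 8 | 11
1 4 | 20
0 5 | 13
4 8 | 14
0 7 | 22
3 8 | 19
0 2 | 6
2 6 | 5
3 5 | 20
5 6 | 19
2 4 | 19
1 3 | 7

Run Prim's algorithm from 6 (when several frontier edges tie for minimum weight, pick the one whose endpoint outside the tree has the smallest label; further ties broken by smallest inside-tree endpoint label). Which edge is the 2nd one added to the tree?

Prim, starting at 6.
Step 1: cheapest edge leaving the tree is 2 6 (5); add 2.
Step 2: cheapest edge leaving the tree is 2 3 (1); add 3.
Step 3: cheapest edge leaving the tree is 2 7 (4); add 7.
Step 4: cheapest edge leaving the tree is 0 2 (6); add 0.
Step 5: cheapest edge leaving the tree is 1 3 (7); add 1.
Step 6: cheapest edge leaving the tree is 5 7 (9); add 5.
Step 7: cheapest edge leaving the tree is 2 8 (11); add 8.
Step 8: cheapest edge leaving the tree is 4 8 (14); add 4.
The 2nd edge added is 2 3.

2-3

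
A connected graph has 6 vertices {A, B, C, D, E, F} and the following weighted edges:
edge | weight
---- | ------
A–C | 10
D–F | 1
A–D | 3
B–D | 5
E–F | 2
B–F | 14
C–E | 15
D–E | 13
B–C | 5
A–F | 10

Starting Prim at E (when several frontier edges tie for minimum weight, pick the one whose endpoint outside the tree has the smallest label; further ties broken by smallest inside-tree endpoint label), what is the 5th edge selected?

Grow the tree from E using Prim:
Step 1: cheapest edge leaving the tree is E–F (2); add F.
Step 2: cheapest edge leaving the tree is D–F (1); add D.
Step 3: cheapest edge leaving the tree is A–D (3); add A.
Step 4: cheapest edge leaving the tree is B–D (5); add B.
Step 5: cheapest edge leaving the tree is B–C (5); add C.
The 5th edge added is B–C.

B-C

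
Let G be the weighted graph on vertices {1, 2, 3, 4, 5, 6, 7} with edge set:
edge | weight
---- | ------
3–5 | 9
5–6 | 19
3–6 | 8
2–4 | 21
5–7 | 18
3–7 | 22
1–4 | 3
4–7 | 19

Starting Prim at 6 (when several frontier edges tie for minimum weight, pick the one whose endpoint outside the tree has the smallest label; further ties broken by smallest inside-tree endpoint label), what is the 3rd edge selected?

Prim's algorithm from 6:
Step 1: cheapest edge leaving the tree is 3–6 (8); add 3.
Step 2: cheapest edge leaving the tree is 3–5 (9); add 5.
Step 3: cheapest edge leaving the tree is 5–7 (18); add 7.
Step 4: cheapest edge leaving the tree is 4–7 (19); add 4.
Step 5: cheapest edge leaving the tree is 1–4 (3); add 1.
Step 6: cheapest edge leaving the tree is 2–4 (21); add 2.
The 3rd edge added is 5–7.

5-7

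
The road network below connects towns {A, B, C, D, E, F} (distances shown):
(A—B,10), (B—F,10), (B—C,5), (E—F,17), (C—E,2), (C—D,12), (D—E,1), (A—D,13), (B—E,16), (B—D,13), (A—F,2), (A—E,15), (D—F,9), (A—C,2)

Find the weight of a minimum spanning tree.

12

Prim's algorithm from D:
Step 1: frontier [D—E 1, D—F 9, C—D 12, A—D 13, B—D 13] → take D—E (1); add E.
Step 2: frontier [D—F 9, C—D 12, A—D 13, B—D 13, C—E 2, A—E 15, B—E 16, E—F 17] → take C—E (2); add C.
Step 3: frontier [A—C 2, B—C 5, D—F 9, A—D 13, B—D 13, A—E 15, B—E 16, E—F 17] → take A—C (2); add A.
Step 4: frontier [A—F 2, A—B 10, B—C 5, D—F 9, B—D 13, B—E 16, E—F 17] → take A—F (2); add F.
Step 5: frontier [A—B 10, B—C 5, B—D 13, B—E 16, B—F 10] → take B—C (5); add B.
MST edges: D—E, C—E, A—C, A—F, B—C; total weight 1+2+2+2+5 = 12.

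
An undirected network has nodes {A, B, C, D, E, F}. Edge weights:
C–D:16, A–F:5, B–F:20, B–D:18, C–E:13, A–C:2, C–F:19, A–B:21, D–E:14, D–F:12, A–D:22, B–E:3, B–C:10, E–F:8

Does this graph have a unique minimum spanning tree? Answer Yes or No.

Kruskal: consider edges lightest-first.
A–C (2): add. Components now {A,C} {B} {D} {E} {F}
B–E (3): add. Components now {A,C} {B,E} {D} {F}
A–F (5): add. Components now {A,C,F} {B,E} {D}
E–F (8): add. Components now {A,B,C,E,F} {D}
B–C (10): skip — B and C already connected.
D–F (12): add. Components now {A,B,C,D,E,F}
Every non-tree edge has weight strictly greater than the heaviest edge on the tree path between its endpoints, so the MST is unique.

Yes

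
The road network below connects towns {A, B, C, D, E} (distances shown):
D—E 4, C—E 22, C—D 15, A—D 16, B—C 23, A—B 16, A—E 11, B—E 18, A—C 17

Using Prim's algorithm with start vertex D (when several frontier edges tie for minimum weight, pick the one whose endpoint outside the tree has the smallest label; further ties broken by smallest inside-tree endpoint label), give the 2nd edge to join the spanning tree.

A-E

Prim's algorithm from D:
Step 1: frontier [D—E 4, C—D 15, A—D 16] → take D—E (4); add E.
Step 2: frontier [C—D 15, A—D 16, A—E 11, B—E 18, C—E 22] → take A—E (11); add A.
Step 3: frontier [A—B 16, A—C 17, C—D 15, B—E 18, C—E 22] → take C—D (15); add C.
Step 4: frontier [A—B 16, B—C 23, B—E 18] → take A—B (16); add B.
The 2nd edge added is A—E.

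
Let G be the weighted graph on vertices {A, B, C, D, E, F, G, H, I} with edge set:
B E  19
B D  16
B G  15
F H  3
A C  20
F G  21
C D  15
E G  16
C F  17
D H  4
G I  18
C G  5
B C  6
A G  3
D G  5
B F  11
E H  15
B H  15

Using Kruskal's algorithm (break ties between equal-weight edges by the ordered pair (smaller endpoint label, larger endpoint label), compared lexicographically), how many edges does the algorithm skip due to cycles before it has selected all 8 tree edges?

7

Sort edges by weight, then run Kruskal:
A G (3): add — endpoints in different components.
F H (3): add — endpoints in different components.
D H (4): add — endpoints in different components.
C G (5): add — endpoints in different components.
D G (5): add — endpoints in different components.
B C (6): add — endpoints in different components.
B F (11): skip — B and F already connected.
B G (15): skip — B and G already connected.
B H (15): skip — B and H already connected.
C D (15): skip — C and D already connected.
E H (15): add — endpoints in different components.
B D (16): skip — B and D already connected.
E G (16): skip — E and G already connected.
C F (17): skip — C and F already connected.
G I (18): add — endpoints in different components.
Edges rejected before the tree was complete: 7.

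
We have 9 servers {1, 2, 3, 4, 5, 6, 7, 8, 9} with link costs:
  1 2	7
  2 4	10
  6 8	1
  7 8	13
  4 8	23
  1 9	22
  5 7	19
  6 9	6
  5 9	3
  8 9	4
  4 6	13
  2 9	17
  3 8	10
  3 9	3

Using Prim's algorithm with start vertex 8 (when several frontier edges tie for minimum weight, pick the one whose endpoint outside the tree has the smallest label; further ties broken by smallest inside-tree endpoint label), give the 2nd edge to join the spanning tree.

8-9

Grow the tree from 8 using Prim:
Step 1: frontier [6 8 1, 8 9 4, 3 8 10, 7 8 13, 4 8 23] → take 6 8 (1); add 6.
Step 2: frontier [6 9 6, 4 6 13, 8 9 4, 3 8 10, 7 8 13, 4 8 23] → take 8 9 (4); add 9.
Step 3: frontier [4 6 13, 3 8 10, 7 8 13, 4 8 23, 3 9 3, 5 9 3, 2 9 17, 1 9 22] → take 3 9 (3); add 3.
Step 4: frontier [4 6 13, 7 8 13, 4 8 23, 5 9 3, 2 9 17, 1 9 22] → take 5 9 (3); add 5.
Step 5: frontier [5 7 19, 4 6 13, 7 8 13, 4 8 23, 2 9 17, 1 9 22] → take 4 6 (13); add 4.
Step 6: frontier [2 4 10, 5 7 19, 7 8 13, 2 9 17, 1 9 22] → take 2 4 (10); add 2.
Step 7: frontier [1 2 7, 5 7 19, 7 8 13, 1 9 22] → take 1 2 (7); add 1.
Step 8: frontier [5 7 19, 7 8 13] → take 7 8 (13); add 7.
The 2nd edge added is 8 9.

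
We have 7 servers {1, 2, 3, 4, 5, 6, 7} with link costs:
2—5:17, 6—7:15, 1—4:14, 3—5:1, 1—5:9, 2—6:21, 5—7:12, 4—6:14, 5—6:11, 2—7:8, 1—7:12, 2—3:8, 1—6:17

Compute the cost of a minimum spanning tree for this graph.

Sort edges by weight, then run Kruskal:
3—5 (1): add. Components now {1} {2} {3,5} {4} {6} {7}
2—3 (8): add. Components now {1} {2,3,5} {4} {6} {7}
2—7 (8): add. Components now {1} {2,3,5,7} {4} {6}
1—5 (9): add. Components now {1,2,3,5,7} {4} {6}
5—6 (11): add. Components now {1,2,3,5,6,7} {4}
1—7 (12): skip — 1 and 7 already connected.
5—7 (12): skip — 5 and 7 already connected.
1—4 (14): add. Components now {1,2,3,4,5,6,7}
MST edges: 3—5, 2—3, 2—7, 1—5, 5—6, 1—4; total weight 1+8+8+9+11+14 = 51.

51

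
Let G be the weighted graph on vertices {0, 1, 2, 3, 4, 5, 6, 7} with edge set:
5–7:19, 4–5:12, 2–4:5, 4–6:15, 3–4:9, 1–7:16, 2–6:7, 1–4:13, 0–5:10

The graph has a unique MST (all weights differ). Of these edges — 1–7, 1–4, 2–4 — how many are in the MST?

Kruskal's algorithm — process edges by increasing weight (ties by edge label):
2–4 (5): add — endpoints in different components.
2–6 (7): add — endpoints in different components.
3–4 (9): add — endpoints in different components.
0–5 (10): add — endpoints in different components.
4–5 (12): add — endpoints in different components.
1–4 (13): add — endpoints in different components.
4–6 (15): skip — 4 and 6 already connected.
1–7 (16): add — endpoints in different components.
MST edge set: {2–4, 2–6, 3–4, 0–5, 4–5, 1–4, 1–7}.
Of the listed edges, {1–7, 1–4, 2–4} are in the MST → 3.

3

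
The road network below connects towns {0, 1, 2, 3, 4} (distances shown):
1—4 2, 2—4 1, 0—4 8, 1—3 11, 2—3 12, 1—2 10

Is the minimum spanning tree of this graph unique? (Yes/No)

Kruskal's algorithm — process edges by increasing weight (ties by edge label):
2—4 (1): add. Components now {0} {1} {2,4} {3}
1—4 (2): add. Components now {0} {1,2,4} {3}
0—4 (8): add. Components now {0,1,2,4} {3}
1—2 (10): skip — 1 and 2 already connected.
1—3 (11): add. Components now {0,1,2,3,4}
Every non-tree edge has weight strictly greater than the heaviest edge on the tree path between its endpoints, so the MST is unique.

Yes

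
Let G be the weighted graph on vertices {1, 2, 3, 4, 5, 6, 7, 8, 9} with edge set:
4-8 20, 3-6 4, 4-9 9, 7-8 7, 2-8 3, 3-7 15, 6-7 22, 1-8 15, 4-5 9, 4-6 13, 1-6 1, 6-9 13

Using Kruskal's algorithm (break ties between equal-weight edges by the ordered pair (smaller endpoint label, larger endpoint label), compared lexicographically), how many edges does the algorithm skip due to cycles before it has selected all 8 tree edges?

Kruskal: consider edges lightest-first.
1-6 (1): add — endpoints in different components.
2-8 (3): add — endpoints in different components.
3-6 (4): add — endpoints in different components.
7-8 (7): add — endpoints in different components.
4-5 (9): add — endpoints in different components.
4-9 (9): add — endpoints in different components.
4-6 (13): add — endpoints in different components.
6-9 (13): skip — 6 and 9 already connected.
1-8 (15): add — endpoints in different components.
Edges rejected before the tree was complete: 1.

1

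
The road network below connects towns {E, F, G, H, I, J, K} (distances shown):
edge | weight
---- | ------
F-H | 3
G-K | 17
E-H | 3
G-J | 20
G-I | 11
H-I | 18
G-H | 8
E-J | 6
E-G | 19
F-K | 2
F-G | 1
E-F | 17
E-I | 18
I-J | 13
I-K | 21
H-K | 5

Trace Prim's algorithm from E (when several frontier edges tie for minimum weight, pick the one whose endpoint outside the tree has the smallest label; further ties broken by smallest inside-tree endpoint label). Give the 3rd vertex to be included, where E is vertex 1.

F

Prim, starting at E.
Step 1: cheapest edge leaving the tree is E-H (3); add H.
Step 2: cheapest edge leaving the tree is F-H (3); add F.
Step 3: cheapest edge leaving the tree is F-G (1); add G.
Step 4: cheapest edge leaving the tree is F-K (2); add K.
Step 5: cheapest edge leaving the tree is E-J (6); add J.
Step 6: cheapest edge leaving the tree is G-I (11); add I.
Vertex order: E, H, F, G, K, J, I. The 3rd vertex is F.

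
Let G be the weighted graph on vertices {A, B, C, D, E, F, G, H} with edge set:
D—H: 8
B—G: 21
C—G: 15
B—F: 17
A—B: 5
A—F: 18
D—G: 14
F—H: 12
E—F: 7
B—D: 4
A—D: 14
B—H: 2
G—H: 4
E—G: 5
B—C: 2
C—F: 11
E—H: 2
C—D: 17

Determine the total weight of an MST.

Kruskal: consider edges lightest-first.
B—C (2): add — endpoints in different components.
B—H (2): add — endpoints in different components.
E—H (2): add — endpoints in different components.
B—D (4): add — endpoints in different components.
G—H (4): add — endpoints in different components.
A—B (5): add — endpoints in different components.
E—G (5): skip — E and G already connected.
E—F (7): add — endpoints in different components.
MST edges: B—C, B—H, E—H, B—D, G—H, A—B, E—F; total weight 2+2+2+4+4+5+7 = 26.

26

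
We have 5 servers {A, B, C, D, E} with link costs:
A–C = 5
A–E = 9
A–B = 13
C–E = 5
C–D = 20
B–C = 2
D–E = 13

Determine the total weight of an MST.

Prim's algorithm from B:
Step 1: cheapest edge leaving the tree is B–C (2); add C.
Step 2: cheapest edge leaving the tree is A–C (5); add A.
Step 3: cheapest edge leaving the tree is C–E (5); add E.
Step 4: cheapest edge leaving the tree is D–E (13); add D.
MST edges: B–C, A–C, C–E, D–E; total weight 2+5+5+13 = 25.

25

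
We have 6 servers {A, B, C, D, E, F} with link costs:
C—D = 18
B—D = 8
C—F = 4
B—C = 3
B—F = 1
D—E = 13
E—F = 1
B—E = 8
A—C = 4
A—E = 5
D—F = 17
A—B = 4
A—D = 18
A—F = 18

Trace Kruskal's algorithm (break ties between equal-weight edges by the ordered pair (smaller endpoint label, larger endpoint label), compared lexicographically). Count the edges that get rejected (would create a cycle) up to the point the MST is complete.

Sort edges by weight, then run Kruskal:
B—F (1): add — endpoints in different components.
E—F (1): add — endpoints in different components.
B—C (3): add — endpoints in different components.
A—B (4): add — endpoints in different components.
A—C (4): skip — A and C already connected.
C—F (4): skip — C and F already connected.
A—E (5): skip — A and E already connected.
B—D (8): add — endpoints in different components.
Edges rejected before the tree was complete: 3.

3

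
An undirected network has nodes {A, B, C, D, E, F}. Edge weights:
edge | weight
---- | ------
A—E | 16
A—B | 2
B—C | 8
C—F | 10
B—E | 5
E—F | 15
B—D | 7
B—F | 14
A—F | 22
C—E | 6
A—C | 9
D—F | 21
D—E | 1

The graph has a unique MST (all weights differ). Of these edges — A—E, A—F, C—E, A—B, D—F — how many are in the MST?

2

Sort edges by weight, then run Kruskal:
D—E (1): add — endpoints in different components.
A—B (2): add — endpoints in different components.
B—E (5): add — endpoints in different components.
C—E (6): add — endpoints in different components.
B—D (7): skip — B and D already connected.
B—C (8): skip — B and C already connected.
A—C (9): skip — A and C already connected.
C—F (10): add — endpoints in different components.
MST edge set: {D—E, A—B, B—E, C—E, C—F}.
Of the listed edges, {C—E, A—B} are in the MST → 2.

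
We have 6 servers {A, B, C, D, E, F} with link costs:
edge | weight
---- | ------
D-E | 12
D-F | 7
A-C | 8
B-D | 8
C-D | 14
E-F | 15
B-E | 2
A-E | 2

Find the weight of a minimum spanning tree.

Sort edges by weight, then run Kruskal:
A-E (2): add — endpoints in different components.
B-E (2): add — endpoints in different components.
D-F (7): add — endpoints in different components.
A-C (8): add — endpoints in different components.
B-D (8): add — endpoints in different components.
MST edges: A-E, B-E, D-F, A-C, B-D; total weight 2+2+7+8+8 = 27.

27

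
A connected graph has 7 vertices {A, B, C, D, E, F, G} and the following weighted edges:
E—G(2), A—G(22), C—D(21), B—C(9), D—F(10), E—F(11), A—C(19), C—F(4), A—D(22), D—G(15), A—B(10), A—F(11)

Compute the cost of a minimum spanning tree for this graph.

Prim's algorithm from B:
Step 1: cheapest edge leaving the tree is B—C (9); add C.
Step 2: cheapest edge leaving the tree is C—F (4); add F.
Step 3: cheapest edge leaving the tree is A—B (10); add A.
Step 4: cheapest edge leaving the tree is D—F (10); add D.
Step 5: cheapest edge leaving the tree is E—F (11); add E.
Step 6: cheapest edge leaving the tree is E—G (2); add G.
MST edges: B—C, C—F, A—B, D—F, E—F, E—G; total weight 9+4+10+10+11+2 = 46.

46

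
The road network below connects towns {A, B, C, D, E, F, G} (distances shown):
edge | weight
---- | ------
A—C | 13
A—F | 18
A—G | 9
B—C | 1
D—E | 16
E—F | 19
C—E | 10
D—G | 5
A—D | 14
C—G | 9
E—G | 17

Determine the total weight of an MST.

Prim's algorithm from G:
Step 1: cheapest edge leaving the tree is D—G (5); add D.
Step 2: cheapest edge leaving the tree is A—G (9); add A.
Step 3: cheapest edge leaving the tree is C—G (9); add C.
Step 4: cheapest edge leaving the tree is B—C (1); add B.
Step 5: cheapest edge leaving the tree is C—E (10); add E.
Step 6: cheapest edge leaving the tree is A—F (18); add F.
MST edges: D—G, A—G, C—G, B—C, C—E, A—F; total weight 5+9+9+1+10+18 = 52.

52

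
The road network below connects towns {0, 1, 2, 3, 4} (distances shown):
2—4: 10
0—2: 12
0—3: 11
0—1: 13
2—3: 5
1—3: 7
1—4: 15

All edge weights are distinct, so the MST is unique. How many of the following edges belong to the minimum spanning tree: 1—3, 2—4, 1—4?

Kruskal: consider edges lightest-first.
2—3 (5): add. Components now {0} {1} {2,3} {4}
1—3 (7): add. Components now {0} {1,2,3} {4}
2—4 (10): add. Components now {0} {1,2,3,4}
0—3 (11): add. Components now {0,1,2,3,4}
MST edge set: {2—3, 1—3, 2—4, 0—3}.
Of the listed edges, {1—3, 2—4} are in the MST → 2.

2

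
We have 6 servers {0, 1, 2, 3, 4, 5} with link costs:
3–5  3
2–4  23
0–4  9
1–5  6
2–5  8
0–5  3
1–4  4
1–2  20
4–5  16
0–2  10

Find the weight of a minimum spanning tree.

24

Sort edges by weight, then run Kruskal:
0–5 (3): add — endpoints in different components.
3–5 (3): add — endpoints in different components.
1–4 (4): add — endpoints in different components.
1–5 (6): add — endpoints in different components.
2–5 (8): add — endpoints in different components.
MST edges: 0–5, 3–5, 1–4, 1–5, 2–5; total weight 3+3+4+6+8 = 24.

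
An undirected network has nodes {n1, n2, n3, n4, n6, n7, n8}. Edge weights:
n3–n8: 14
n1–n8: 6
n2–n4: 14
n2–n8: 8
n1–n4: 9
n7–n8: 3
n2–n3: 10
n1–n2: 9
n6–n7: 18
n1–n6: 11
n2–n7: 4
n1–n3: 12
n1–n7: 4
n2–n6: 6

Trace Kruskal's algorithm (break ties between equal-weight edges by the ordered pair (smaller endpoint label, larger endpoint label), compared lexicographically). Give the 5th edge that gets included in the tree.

n1-n4

Kruskal's algorithm — process edges by increasing weight (ties by edge label):
n7–n8 (3): add. Components now {n3} {n7,n8} {n4} {n6} {n1} {n2}
n1–n7 (4): add. Components now {n3} {n1,n7,n8} {n4} {n6} {n2}
n2–n7 (4): add. Components now {n3} {n1,n2,n7,n8} {n4} {n6}
n1–n8 (6): skip — n8 and n1 already connected.
n2–n6 (6): add. Components now {n3} {n1,n2,n6,n7,n8} {n4}
n2–n8 (8): skip — n8 and n2 already connected.
n1–n2 (9): skip — n1 and n2 already connected.
n1–n4 (9): add. Components now {n3} {n1,n2,n4,n6,n7,n8}
n2–n3 (10): add. Components now {n1,n2,n3,n4,n6,n7,n8}
The 5th edge added is n1–n4.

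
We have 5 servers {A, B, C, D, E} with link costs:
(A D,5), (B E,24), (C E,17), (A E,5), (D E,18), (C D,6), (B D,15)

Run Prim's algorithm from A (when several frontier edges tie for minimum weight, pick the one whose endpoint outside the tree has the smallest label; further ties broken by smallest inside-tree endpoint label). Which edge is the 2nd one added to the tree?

A-E

Prim's algorithm from A:
Step 1: frontier [A D 5, A E 5] → take A D (5); add D.
Step 2: frontier [A E 5, C D 6, B D 15, D E 18] → take A E (5); add E.
Step 3: frontier [C D 6, B D 15, C E 17, B E 24] → take C D (6); add C.
Step 4: frontier [B D 15, B E 24] → take B D (15); add B.
The 2nd edge added is A E.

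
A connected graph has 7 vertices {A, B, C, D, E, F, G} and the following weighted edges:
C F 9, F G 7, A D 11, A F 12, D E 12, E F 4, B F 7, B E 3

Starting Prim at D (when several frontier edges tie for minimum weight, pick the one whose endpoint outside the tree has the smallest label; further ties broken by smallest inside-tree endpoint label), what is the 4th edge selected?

E-F

Prim's algorithm from D:
Step 1: frontier [A D 11, D E 12] → take A D (11); add A.
Step 2: frontier [A F 12, D E 12] → take D E (12); add E.
Step 3: frontier [A F 12, B E 3, E F 4] → take B E (3); add B.
Step 4: frontier [A F 12, B F 7, E F 4] → take E F (4); add F.
Step 5: frontier [F G 7, C F 9] → take F G (7); add G.
Step 6: frontier [C F 9] → take C F (9); add C.
The 4th edge added is E F.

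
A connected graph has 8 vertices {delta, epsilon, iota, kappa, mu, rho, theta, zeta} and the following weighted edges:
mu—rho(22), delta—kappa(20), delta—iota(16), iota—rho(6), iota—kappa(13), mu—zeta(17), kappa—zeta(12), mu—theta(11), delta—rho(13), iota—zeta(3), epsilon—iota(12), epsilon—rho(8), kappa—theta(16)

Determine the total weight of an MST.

69

Sort edges by weight, then run Kruskal:
iota—zeta (3): add — endpoints in different components.
iota—rho (6): add — endpoints in different components.
epsilon—rho (8): add — endpoints in different components.
mu—theta (11): add — endpoints in different components.
epsilon—iota (12): skip — epsilon and iota already connected.
kappa—zeta (12): add — endpoints in different components.
delta—rho (13): add — endpoints in different components.
iota—kappa (13): skip — iota and kappa already connected.
delta—iota (16): skip — delta and iota already connected.
kappa—theta (16): add — endpoints in different components.
MST edges: iota—zeta, iota—rho, epsilon—rho, mu—theta, kappa—zeta, delta—rho, kappa—theta; total weight 3+6+8+11+12+13+16 = 69.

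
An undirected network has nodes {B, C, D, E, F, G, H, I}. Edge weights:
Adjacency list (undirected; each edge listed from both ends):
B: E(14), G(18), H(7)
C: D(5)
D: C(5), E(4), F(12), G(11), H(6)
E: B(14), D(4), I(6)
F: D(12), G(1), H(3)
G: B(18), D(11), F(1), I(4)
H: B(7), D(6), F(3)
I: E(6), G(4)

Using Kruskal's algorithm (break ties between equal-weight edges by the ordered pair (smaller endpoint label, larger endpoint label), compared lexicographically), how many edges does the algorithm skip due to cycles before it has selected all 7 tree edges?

Sort edges by weight, then run Kruskal:
F G (1): add — endpoints in different components.
F H (3): add — endpoints in different components.
D E (4): add — endpoints in different components.
G I (4): add — endpoints in different components.
C D (5): add — endpoints in different components.
D H (6): add — endpoints in different components.
E I (6): skip — E and I already connected.
B H (7): add — endpoints in different components.
Edges rejected before the tree was complete: 1.

1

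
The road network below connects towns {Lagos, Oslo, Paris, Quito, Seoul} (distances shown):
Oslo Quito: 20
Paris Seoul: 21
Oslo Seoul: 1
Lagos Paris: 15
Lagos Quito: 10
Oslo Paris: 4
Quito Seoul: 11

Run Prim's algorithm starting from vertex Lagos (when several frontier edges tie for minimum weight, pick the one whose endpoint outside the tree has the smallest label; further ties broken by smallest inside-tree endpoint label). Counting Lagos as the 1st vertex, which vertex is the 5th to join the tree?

Paris

Grow the tree from Lagos using Prim:
Step 1: frontier [Lagos Quito 10, Lagos Paris 15] → take Lagos Quito (10); add Quito.
Step 2: frontier [Lagos Paris 15, Quito Seoul 11, Oslo Quito 20] → take Quito Seoul (11); add Seoul.
Step 3: frontier [Lagos Paris 15, Oslo Quito 20, Oslo Seoul 1, Paris Seoul 21] → take Oslo Seoul (1); add Oslo.
Step 4: frontier [Lagos Paris 15, Oslo Paris 4, Paris Seoul 21] → take Oslo Paris (4); add Paris.
Vertex order: Lagos, Quito, Seoul, Oslo, Paris. The 5th vertex is Paris.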